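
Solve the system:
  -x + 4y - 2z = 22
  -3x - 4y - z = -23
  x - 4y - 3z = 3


Using Cramer's rule. Expand each determinant along the first row.
D  = (-1)*[(-4)*(-3) - (-1)*(-4)] - 4*[(-3)*(-3) - (-1)*1] + (-2)*[(-3)*(-4) - (-4)*1]
  = (-1)*(8) - 4*(10) + (-2)*(16) = -80
Dx = 22*[(-4)*(-3) - (-1)*(-4)] - 4*[(-23)*(-3) - (-1)*3] + (-2)*[(-23)*(-4) - (-4)*3]
  = 22*(8) - 4*(72) + (-2)*(104) = -320
Dy = (-1)*[(-23)*(-3) - (-1)*3] - 22*[(-3)*(-3) - (-1)*1] + (-2)*[(-3)*3 - (-23)*1]
  = (-1)*(72) - 22*(10) + (-2)*(14) = -320
Dz = (-1)*[(-4)*3 - (-23)*(-4)] - 4*[(-3)*3 - (-23)*1] + 22*[(-3)*(-4) - (-4)*1]
  = (-1)*(-104) - 4*(14) + 22*(16) = 400
x = Dx/D = -320/-80 = 4, y = Dy/D = -320/-80 = 4, z = Dz/D = 400/-80 = -5
Check eq1: (-1)(4) + (4)(4) + (-2)(-5) = 22 = 22 ✓
Check eq2: (-3)(4) + (-4)(4) + (-1)(-5) = -23 = -23 ✓
Check eq3: (1)(4) + (-4)(4) + (-3)(-5) = 3 = 3 ✓

x = 4, y = 4, z = -5


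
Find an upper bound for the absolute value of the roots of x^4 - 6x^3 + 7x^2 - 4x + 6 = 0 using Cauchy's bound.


Cauchy's bound: all roots r satisfy |r| <= 1 + max(|a_i/a_n|) for i = 0,...,n-1
where a_n is the leading coefficient.

Coefficients: [1, -6, 7, -4, 6]
Leading coefficient a_n = 1
Ratios |a_i/a_n|: 6, 7, 4, 6
Maximum ratio: 7
Cauchy's bound: |r| <= 1 + 7 = 8

Upper bound = 8


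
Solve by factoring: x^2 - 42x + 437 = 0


We need two numbers that multiply to 437 and add to -42.
Those numbers are -19 and -23 (since (-19) * (-23) = 437 and (-19) + (-23) = -42).
So x^2 - 42x + 437 = (x - 19)(x - 23) = 0
Setting each factor to zero: x = 19 or x = 23

x = 19, x = 23


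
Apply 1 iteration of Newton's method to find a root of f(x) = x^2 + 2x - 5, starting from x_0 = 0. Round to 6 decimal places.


Newton's method: x_(n+1) = x_n - f(x_n)/f'(x_n)
f(x) = x^2 + 2x - 5
f'(x) = 2x + 2

Iteration 1:
  f(0.000000) = -5.000000
  f'(0.000000) = 2.000000
  x_1 = 0.000000 - (-5.000000)/(2.000000) = 2.500000

x_1 = 2.500000


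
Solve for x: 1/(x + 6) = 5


Multiply both sides by (x + 6): 1 = 5(x + 6)
Distribute: 1 = 5x + 30
5x = 1 - 30 = -29
x = -29/5

x = -29/5


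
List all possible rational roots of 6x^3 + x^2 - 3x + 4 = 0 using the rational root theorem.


Rational root theorem: possible roots are ±p/q where:
  p divides the constant term (4): p ∈ {1, 2, 4}
  q divides the leading coefficient (6): q ∈ {1, 2, 3, 6}

All possible rational roots: -4, -2, -4/3, -1, -2/3, -1/2, -1/3, -1/6, 1/6, 1/3, 1/2, 2/3, 1, 4/3, 2, 4

-4, -2, -4/3, -1, -2/3, -1/2, -1/3, -1/6, 1/6, 1/3, 1/2, 2/3, 1, 4/3, 2, 4


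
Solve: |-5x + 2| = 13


An absolute value equation |expr| = 13 gives two cases:
Case 1: -5x + 2 = 13
  -5x = 11, so x = -11/5
Case 2: -5x + 2 = -13
  -5x = -15, so x = 3

x = -11/5, x = 3


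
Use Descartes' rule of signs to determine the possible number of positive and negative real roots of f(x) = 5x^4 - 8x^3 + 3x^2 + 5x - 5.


Descartes' rule of signs:

For positive roots, count sign changes in f(x) = 5x^4 - 8x^3 + 3x^2 + 5x - 5:
Signs of coefficients: +, -, +, +, -
Number of sign changes: 3
Possible positive real roots: 3, 1

For negative roots, examine f(-x) = 5x^4 + 8x^3 + 3x^2 - 5x - 5:
Signs of coefficients: +, +, +, -, -
Number of sign changes: 1
Possible negative real roots: 1

Positive roots: 3 or 1; Negative roots: 1


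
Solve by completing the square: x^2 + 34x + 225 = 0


Start: x^2 + 34x + 225 = 0
Move constant: x^2 + 34x = -225
Half of 34 is 17, squared is 289
Add 289 to both sides: x^2 + 34x + 289 = 64
(x + 17)^2 = 64
x + 17 = ±8
x = -17 + 8 = -9 or x = -17 - 8 = -25

x = -25, x = -9


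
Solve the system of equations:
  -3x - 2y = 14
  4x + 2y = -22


Using Cramer's rule:
Determinant D = (-3)(2) - (4)(-2) = -6 + 8 = 2
Dx = (14)(2) - (-22)(-2) = 28 - 44 = -16
Dy = (-3)(-22) - (4)(14) = 66 - 56 = 10
x = Dx/D = -16/2 = -8
y = Dy/D = 10/2 = 5

x = -8, y = 5


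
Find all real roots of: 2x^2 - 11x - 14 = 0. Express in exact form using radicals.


Using the quadratic formula: x = (-b ± sqrt(b^2 - 4ac)) / (2a)
Here a = 2, b = -11, c = -14
Discriminant = b^2 - 4ac = (-11)^2 - 4(2)(-14) = 121 + 112 = 233
Since discriminant = 233 > 0, there are two real roots.
x = (11 ± sqrt(233)) / 4
Numerically: x ≈ 6.5661 or x ≈ -1.0661

x = (11 + sqrt(233)) / 4 or x = (11 - sqrt(233)) / 4


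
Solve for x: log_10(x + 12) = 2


Convert to exponential form: x + 12 = 10^2 = 100
x = 100 - 12 = 88
Check: log_10(88 + 12) = log_10(100) = log_10(100) = 2 ✓

x = 88


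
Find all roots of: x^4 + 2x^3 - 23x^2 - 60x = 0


The constant term is 0, so x = 0 is a root. Factor out x:
  x^3 + 2x^2 - 23x - 60 = 0
Let p(x) = x^3 + 2x^2 - 23x - 60. By the rational root theorem (leading coefficient 1), any rational root is an integer divisor of 60: try ±1, ±2, ... in turn.
Test x = 1: value = -80 ≠ 0.
Test x = -1: value = -36 ≠ 0.
Test x = 2: value = -90 ≠ 0.
Test x = -2: value = -14 ≠ 0.
Test x = 3: value = -84 ≠ 0.
Test x = -3: value = 0 ✓, so (x + 3) is a factor.
Synthetic division by (x + 3): bring down 1; 1(-3) + 2 = -1; (-1)(-3) - 23 = -20; (-20)(-3) - 60 = 0 → quotient x^2 - x - 20, remainder 0.
Solve the quadratic x^2 - x - 20 = 0: discriminant = (-1)^2 - 4(1)(-20) = 1 + 80 = 81.
sqrt(81) = 9, so x = (1 ± 9)/2: x = 5 or x = -4.
Collecting all roots found:

x = -4, x = -3, x = 0, x = 5


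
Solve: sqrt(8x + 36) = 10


Square both sides: 8x + 36 = 10^2 = 100
8x = 100 - 36 = 64
x = 8
Check: sqrt(8*8 + 36) = sqrt(100) = 10 ✓

x = 8


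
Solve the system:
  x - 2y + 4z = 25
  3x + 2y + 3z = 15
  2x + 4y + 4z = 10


Using Cramer's rule. Expand each determinant along the first row.
D  = 1*[2*4 - 3*4] - (-2)*[3*4 - 3*2] + 4*[3*4 - 2*2]
  = 1*(-4) - (-2)*(6) + 4*(8) = 40
Dx = 25*[2*4 - 3*4] - (-2)*[15*4 - 3*10] + 4*[15*4 - 2*10]
  = 25*(-4) - (-2)*(30) + 4*(40) = 120
Dy = 1*[15*4 - 3*10] - 25*[3*4 - 3*2] + 4*[3*10 - 15*2]
  = 1*(30) - 25*(6) + 4*(0) = -120
Dz = 1*[2*10 - 15*4] - (-2)*[3*10 - 15*2] + 25*[3*4 - 2*2]
  = 1*(-40) - (-2)*(0) + 25*(8) = 160
x = Dx/D = 120/40 = 3, y = Dy/D = -120/40 = -3, z = Dz/D = 160/40 = 4
Check eq1: (1)(3) + (-2)(-3) + (4)(4) = 25 = 25 ✓
Check eq2: (3)(3) + (2)(-3) + (3)(4) = 15 = 15 ✓
Check eq3: (2)(3) + (4)(-3) + (4)(4) = 10 = 10 ✓

x = 3, y = -3, z = 4


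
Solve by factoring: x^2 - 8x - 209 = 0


We need two numbers that multiply to -209 and add to -8.
Those numbers are 11 and -19 (since 11 * (-19) = -209 and 11 + (-19) = -8).
So x^2 - 8x - 209 = (x + 11)(x - 19) = 0
Setting each factor to zero: x = -11 or x = 19

x = -11, x = 19


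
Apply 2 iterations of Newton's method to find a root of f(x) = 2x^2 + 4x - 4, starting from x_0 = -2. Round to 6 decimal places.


Newton's method: x_(n+1) = x_n - f(x_n)/f'(x_n)
f(x) = 2x^2 + 4x - 4
f'(x) = 4x + 4

Iteration 1:
  f(-2.000000) = -4.000000
  f'(-2.000000) = -4.000000
  x_1 = -2.000000 - (-4.000000)/(-4.000000) = -3.000000

Iteration 2:
  f(-3.000000) = 2.000000
  f'(-3.000000) = -8.000000
  x_2 = -3.000000 - (2.000000)/(-8.000000) = -2.750000

x_2 = -2.750000


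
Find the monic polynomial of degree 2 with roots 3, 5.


A monic polynomial with roots 3, 5 is:
p(x) = (x - 3)(x - 5)
After multiplying by (x - 3): x - 3
After multiplying by (x - 5): x^2 - 8x + 15

x^2 - 8x + 15


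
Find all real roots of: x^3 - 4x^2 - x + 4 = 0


Let p(x) = x^3 - 4x^2 - x + 4. By the rational root theorem (leading coefficient 1), any rational root is an integer divisor of 4: try ±1, ±2, ... in turn.
Test x = 1: value = 0 ✓, so (x - 1) is a factor.
Synthetic division by (x - 1): bring down 1; 1(1) - 4 = -3; (-3)(1) - 1 = -4; (-4)(1) + 4 = 0 → quotient x^2 - 3x - 4, remainder 0.
Solve the quadratic x^2 - 3x - 4 = 0: discriminant = (-3)^2 - 4(1)(-4) = 9 + 16 = 25.
sqrt(25) = 5, so x = (3 ± 5)/2: x = 4 or x = -1.

x = -1, x = 1, x = 4


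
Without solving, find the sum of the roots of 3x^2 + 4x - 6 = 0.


By Vieta's formulas for ax^2 + bx + c = 0:
  Sum of roots = -b/a
  Product of roots = c/a

Here a = 3, b = 4, c = -6
Sum = -(4)/3 = -4/3
Product = -6/3 = -2

Sum = -4/3


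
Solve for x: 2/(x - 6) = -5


Multiply both sides by (x - 6): 2 = -5(x - 6)
Distribute: 2 = -5x + 30
-5x = 2 - 30 = -28
x = 28/5

x = 28/5


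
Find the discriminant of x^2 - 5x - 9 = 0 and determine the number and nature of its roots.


For ax^2 + bx + c = 0, discriminant D = b^2 - 4ac
Here a = 1, b = -5, c = -9
D = (-5)^2 - 4(1)(-9) = 25 + 36 = 61

D = 61 > 0 but not a perfect square
The equation has 2 distinct real irrational roots.

Discriminant = 61, 2 distinct real irrational roots


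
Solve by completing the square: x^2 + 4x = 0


Start: x^2 + 4x + 0 = 0
Move constant: x^2 + 4x = 0
Half of 4 is 2, squared is 4
Add 4 to both sides: x^2 + 4x + 4 = 4
(x + 2)^2 = 4
x + 2 = ±2
x = -2 + 2 = 0 or x = -2 - 2 = -4

x = -4, x = 0


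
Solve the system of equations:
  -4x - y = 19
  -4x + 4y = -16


Using Cramer's rule:
Determinant D = (-4)(4) - (-4)(-1) = -16 - 4 = -20
Dx = (19)(4) - (-16)(-1) = 76 - 16 = 60
Dy = (-4)(-16) - (-4)(19) = 64 + 76 = 140
x = Dx/D = 60/-20 = -3
y = Dy/D = 140/-20 = -7

x = -3, y = -7


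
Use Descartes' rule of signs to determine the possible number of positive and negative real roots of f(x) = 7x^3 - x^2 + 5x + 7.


Descartes' rule of signs:

For positive roots, count sign changes in f(x) = 7x^3 - x^2 + 5x + 7:
Signs of coefficients: +, -, +, +
Number of sign changes: 2
Possible positive real roots: 2, 0

For negative roots, examine f(-x) = -7x^3 - x^2 - 5x + 7:
Signs of coefficients: -, -, -, +
Number of sign changes: 1
Possible negative real roots: 1

Positive roots: 2 or 0; Negative roots: 1


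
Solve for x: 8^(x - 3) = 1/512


Express both sides with the same base.
1/512 = 8^(-3)
Since the bases match, equate exponents: x - 3 = -3
So x = -3 - (-3) = 0

x = 0


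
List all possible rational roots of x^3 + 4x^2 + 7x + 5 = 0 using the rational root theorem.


Rational root theorem: possible roots are ±p/q where:
  p divides the constant term (5): p ∈ {1, 5}
  q divides the leading coefficient (1): q ∈ {1}

All possible rational roots: -5, -1, 1, 5

-5, -1, 1, 5


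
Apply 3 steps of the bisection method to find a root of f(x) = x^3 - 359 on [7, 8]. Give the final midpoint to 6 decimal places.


f(x) = x^3 - 359
f(7) = -16 < 0
f(8) = 153 > 0

Step 1: midpoint = (7.000000 + 8.000000)/2 = 7.500000
  f(7.500000) = 62.875000
  f(mid) > 0, so root is in [7.000000, 7.500000]

Step 2: midpoint = (7.000000 + 7.500000)/2 = 7.250000
  f(7.250000) = 22.078125
  f(mid) > 0, so root is in [7.000000, 7.250000]

Step 3: midpoint = (7.000000 + 7.250000)/2 = 7.125000
  f(7.125000) = 2.705078
  f(mid) > 0, so root is in [7.000000, 7.125000]

midpoint = 7.125000


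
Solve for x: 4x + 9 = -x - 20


Starting with: 4x + 9 = -x - 20
Move all x terms to left: (4 + 1)x = -20 - 9
Simplify: 5x = -29
Divide both sides by 5: x = -29/5

x = -29/5


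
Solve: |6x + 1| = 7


An absolute value equation |expr| = 7 gives two cases:
Case 1: 6x + 1 = 7
  6x = 6, so x = 1
Case 2: 6x + 1 = -7
  6x = -8, so x = -4/3

x = -4/3, x = 1


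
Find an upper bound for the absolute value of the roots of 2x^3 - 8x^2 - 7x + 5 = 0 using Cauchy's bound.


Cauchy's bound: all roots r satisfy |r| <= 1 + max(|a_i/a_n|) for i = 0,...,n-1
where a_n is the leading coefficient.

Coefficients: [2, -8, -7, 5]
Leading coefficient a_n = 2
Ratios |a_i/a_n|: 4, 7/2, 5/2
Maximum ratio: 4
Cauchy's bound: |r| <= 1 + 4 = 5

Upper bound = 5


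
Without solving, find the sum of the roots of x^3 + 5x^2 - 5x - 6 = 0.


By Vieta's formulas for x^3 + bx^2 + cx + d = 0:
  r1 + r2 + r3 = -b/a = -5
  r1*r2 + r1*r3 + r2*r3 = c/a = -5
  r1*r2*r3 = -d/a = 6


Sum = -5


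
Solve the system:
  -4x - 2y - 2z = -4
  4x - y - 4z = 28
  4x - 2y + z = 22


Using Cramer's rule. Expand each determinant along the first row.
D  = (-4)*[(-1)*1 - (-4)*(-2)] - (-2)*[4*1 - (-4)*4] + (-2)*[4*(-2) - (-1)*4]
  = (-4)*(-9) - (-2)*(20) + (-2)*(-4) = 84
Dx = (-4)*[(-1)*1 - (-4)*(-2)] - (-2)*[28*1 - (-4)*22] + (-2)*[28*(-2) - (-1)*22]
  = (-4)*(-9) - (-2)*(116) + (-2)*(-34) = 336
Dy = (-4)*[28*1 - (-4)*22] - (-4)*[4*1 - (-4)*4] + (-2)*[4*22 - 28*4]
  = (-4)*(116) - (-4)*(20) + (-2)*(-24) = -336
Dz = (-4)*[(-1)*22 - 28*(-2)] - (-2)*[4*22 - 28*4] + (-4)*[4*(-2) - (-1)*4]
  = (-4)*(34) - (-2)*(-24) + (-4)*(-4) = -168
x = Dx/D = 336/84 = 4, y = Dy/D = -336/84 = -4, z = Dz/D = -168/84 = -2
Check eq1: (-4)(4) + (-2)(-4) + (-2)(-2) = -4 = -4 ✓
Check eq2: (4)(4) + (-1)(-4) + (-4)(-2) = 28 = 28 ✓
Check eq3: (4)(4) + (-2)(-4) + (1)(-2) = 22 = 22 ✓

x = 4, y = -4, z = -2


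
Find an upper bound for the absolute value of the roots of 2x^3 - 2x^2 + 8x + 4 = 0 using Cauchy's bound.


Cauchy's bound: all roots r satisfy |r| <= 1 + max(|a_i/a_n|) for i = 0,...,n-1
where a_n is the leading coefficient.

Coefficients: [2, -2, 8, 4]
Leading coefficient a_n = 2
Ratios |a_i/a_n|: 1, 4, 2
Maximum ratio: 4
Cauchy's bound: |r| <= 1 + 4 = 5

Upper bound = 5


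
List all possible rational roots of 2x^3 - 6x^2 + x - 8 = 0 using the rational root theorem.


Rational root theorem: possible roots are ±p/q where:
  p divides the constant term (-8): p ∈ {1, 2, 4, 8}
  q divides the leading coefficient (2): q ∈ {1, 2}

All possible rational roots: -8, -4, -2, -1, -1/2, 1/2, 1, 2, 4, 8

-8, -4, -2, -1, -1/2, 1/2, 1, 2, 4, 8


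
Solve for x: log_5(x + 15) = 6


Convert to exponential form: x + 15 = 5^6 = 15625
x = 15625 - 15 = 15610
Check: log_5(15610 + 15) = log_5(15625) = log_5(15625) = 6 ✓

x = 15610


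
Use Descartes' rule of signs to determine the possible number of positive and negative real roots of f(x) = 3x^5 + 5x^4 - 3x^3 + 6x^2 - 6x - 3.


Descartes' rule of signs:

For positive roots, count sign changes in f(x) = 3x^5 + 5x^4 - 3x^3 + 6x^2 - 6x - 3:
Signs of coefficients: +, +, -, +, -, -
Number of sign changes: 3
Possible positive real roots: 3, 1

For negative roots, examine f(-x) = -3x^5 + 5x^4 + 3x^3 + 6x^2 + 6x - 3:
Signs of coefficients: -, +, +, +, +, -
Number of sign changes: 2
Possible negative real roots: 2, 0

Positive roots: 3 or 1; Negative roots: 2 or 0


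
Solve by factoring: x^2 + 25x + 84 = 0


We need two numbers that multiply to 84 and add to 25.
Those numbers are 21 and 4 (since 21 * 4 = 84 and 21 + 4 = 25).
So x^2 + 25x + 84 = (x + 21)(x + 4) = 0
Setting each factor to zero: x = -21 or x = -4

x = -21, x = -4


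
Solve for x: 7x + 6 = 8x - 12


Starting with: 7x + 6 = 8x - 12
Move all x terms to left: (7 - 8)x = -12 - 6
Simplify: -x = -18
Divide both sides by -1: x = 18

x = 18


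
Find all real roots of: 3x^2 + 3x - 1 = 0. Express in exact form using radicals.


Using the quadratic formula: x = (-b ± sqrt(b^2 - 4ac)) / (2a)
Here a = 3, b = 3, c = -1
Discriminant = b^2 - 4ac = 3^2 - 4(3)(-1) = 9 + 12 = 21
Since discriminant = 21 > 0, there are two real roots.
x = (-3 ± sqrt(21)) / 6
Numerically: x ≈ 0.2638 or x ≈ -1.2638

x = (-3 + sqrt(21)) / 6 or x = (-3 - sqrt(21)) / 6


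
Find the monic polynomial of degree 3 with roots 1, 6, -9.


A monic polynomial with roots 1, 6, -9 is:
p(x) = (x - 1)(x - 6)(x + 9)
After multiplying by (x - 1): x - 1
After multiplying by (x - 6): x^2 - 7x + 6
After multiplying by (x + 9): x^3 + 2x^2 - 57x + 54

x^3 + 2x^2 - 57x + 54


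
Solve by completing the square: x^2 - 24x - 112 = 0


Start: x^2 - 24x - 112 = 0
Move constant: x^2 - 24x = 112
Half of -24 is -12, squared is 144
Add 144 to both sides: x^2 - 24x + 144 = 256
(x - 12)^2 = 256
x - 12 = ±16
x = 12 + 16 = 28 or x = 12 - 16 = -4

x = -4, x = 28


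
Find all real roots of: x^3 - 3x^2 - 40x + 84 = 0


Let p(x) = x^3 - 3x^2 - 40x + 84. By the rational root theorem (leading coefficient 1), any rational root is an integer divisor of 84: try ±1, ±2, ... in turn.
Test x = 1: value = 42 ≠ 0.
Test x = -1: value = 120 ≠ 0.
Test x = 2: value = 0 ✓, so (x - 2) is a factor.
Synthetic division by (x - 2): bring down 1; 1(2) - 3 = -1; (-1)(2) - 40 = -42; (-42)(2) + 84 = 0 → quotient x^2 - x - 42, remainder 0.
Solve the quadratic x^2 - x - 42 = 0: discriminant = (-1)^2 - 4(1)(-42) = 1 + 168 = 169.
sqrt(169) = 13, so x = (1 ± 13)/2: x = 7 or x = -6.

x = -6, x = 2, x = 7


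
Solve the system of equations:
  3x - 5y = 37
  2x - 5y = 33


Using Cramer's rule:
Determinant D = (3)(-5) - (2)(-5) = -15 + 10 = -5
Dx = (37)(-5) - (33)(-5) = -185 + 165 = -20
Dy = (3)(33) - (2)(37) = 99 - 74 = 25
x = Dx/D = -20/-5 = 4
y = Dy/D = 25/-5 = -5

x = 4, y = -5


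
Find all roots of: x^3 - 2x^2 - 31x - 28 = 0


Let p(x) = x^3 - 2x^2 - 31x - 28. By the rational root theorem (leading coefficient 1), any rational root is an integer divisor of 28: try ±1, ±2, ... in turn.
Test x = 1: value = -60 ≠ 0.
Test x = -1: value = 0 ✓, so (x + 1) is a factor.
Synthetic division by (x + 1): bring down 1; 1(-1) - 2 = -3; (-3)(-1) - 31 = -28; (-28)(-1) - 28 = 0 → quotient x^2 - 3x - 28, remainder 0.
Solve the quadratic x^2 - 3x - 28 = 0: discriminant = (-3)^2 - 4(1)(-28) = 9 + 112 = 121.
sqrt(121) = 11, so x = (3 ± 11)/2: x = 7 or x = -4.
Collecting all roots found:

x = -4, x = -1, x = 7


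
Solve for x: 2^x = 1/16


Express both sides with the same base.
1/16 = 2^(-4)
Since the bases match: x = -4

x = -4


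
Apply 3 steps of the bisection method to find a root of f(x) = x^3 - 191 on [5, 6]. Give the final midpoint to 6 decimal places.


f(x) = x^3 - 191
f(5) = -66 < 0
f(6) = 25 > 0

Step 1: midpoint = (5.000000 + 6.000000)/2 = 5.500000
  f(5.500000) = -24.625000
  f(mid) < 0, so root is in [5.500000, 6.000000]

Step 2: midpoint = (5.500000 + 6.000000)/2 = 5.750000
  f(5.750000) = -0.890625
  f(mid) < 0, so root is in [5.750000, 6.000000]

Step 3: midpoint = (5.750000 + 6.000000)/2 = 5.875000
  f(5.875000) = 11.779297
  f(mid) > 0, so root is in [5.750000, 5.875000]

midpoint = 5.875000


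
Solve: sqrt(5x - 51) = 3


Square both sides: 5x - 51 = 3^2 = 9
5x = 9 + 51 = 60
x = 12
Check: sqrt(5*12 - 51) = sqrt(9) = 3 ✓

x = 12


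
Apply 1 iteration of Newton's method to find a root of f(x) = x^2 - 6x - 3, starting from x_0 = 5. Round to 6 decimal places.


Newton's method: x_(n+1) = x_n - f(x_n)/f'(x_n)
f(x) = x^2 - 6x - 3
f'(x) = 2x - 6

Iteration 1:
  f(5.000000) = -8.000000
  f'(5.000000) = 4.000000
  x_1 = 5.000000 - (-8.000000)/(4.000000) = 7.000000

x_1 = 7.000000


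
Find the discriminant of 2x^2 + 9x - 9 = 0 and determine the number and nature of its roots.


For ax^2 + bx + c = 0, discriminant D = b^2 - 4ac
Here a = 2, b = 9, c = -9
D = (9)^2 - 4(2)(-9) = 81 + 72 = 153

D = 153 > 0 but not a perfect square
The equation has 2 distinct real irrational roots.

Discriminant = 153, 2 distinct real irrational roots


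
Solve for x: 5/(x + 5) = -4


Multiply both sides by (x + 5): 5 = -4(x + 5)
Distribute: 5 = -4x - 20
-4x = 5 + 20 = 25
x = -25/4

x = -25/4


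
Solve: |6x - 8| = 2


An absolute value equation |expr| = 2 gives two cases:
Case 1: 6x - 8 = 2
  6x = 10, so x = 5/3
Case 2: 6x - 8 = -2
  6x = 6, so x = 1

x = 1, x = 5/3


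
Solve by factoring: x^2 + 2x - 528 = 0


We need two numbers that multiply to -528 and add to 2.
Those numbers are 24 and -22 (since 24 * (-22) = -528 and 24 + (-22) = 2).
So x^2 + 2x - 528 = (x + 24)(x - 22) = 0
Setting each factor to zero: x = -24 or x = 22

x = -24, x = 22


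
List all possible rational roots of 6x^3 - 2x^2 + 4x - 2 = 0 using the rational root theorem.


Rational root theorem: possible roots are ±p/q where:
  p divides the constant term (-2): p ∈ {1, 2}
  q divides the leading coefficient (6): q ∈ {1, 2, 3, 6}

All possible rational roots: -2, -1, -2/3, -1/2, -1/3, -1/6, 1/6, 1/3, 1/2, 2/3, 1, 2

-2, -1, -2/3, -1/2, -1/3, -1/6, 1/6, 1/3, 1/2, 2/3, 1, 2


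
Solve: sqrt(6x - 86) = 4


Square both sides: 6x - 86 = 4^2 = 16
6x = 16 + 86 = 102
x = 17
Check: sqrt(6*17 - 86) = sqrt(16) = 4 ✓

x = 17


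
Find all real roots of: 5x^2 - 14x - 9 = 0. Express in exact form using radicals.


Using the quadratic formula: x = (-b ± sqrt(b^2 - 4ac)) / (2a)
Here a = 5, b = -14, c = -9
Discriminant = b^2 - 4ac = (-14)^2 - 4(5)(-9) = 196 + 180 = 376
Since discriminant = 376 > 0, there are two real roots.
x = (14 ± 2*sqrt(94)) / 10
Simplifying: x = (7 ± sqrt(94)) / 5
Numerically: x ≈ 3.3391 or x ≈ -0.5391

x = (7 + sqrt(94)) / 5 or x = (7 - sqrt(94)) / 5


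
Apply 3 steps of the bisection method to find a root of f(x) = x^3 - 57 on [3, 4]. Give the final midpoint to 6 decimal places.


f(x) = x^3 - 57
f(3) = -30 < 0
f(4) = 7 > 0

Step 1: midpoint = (3.000000 + 4.000000)/2 = 3.500000
  f(3.500000) = -14.125000
  f(mid) < 0, so root is in [3.500000, 4.000000]

Step 2: midpoint = (3.500000 + 4.000000)/2 = 3.750000
  f(3.750000) = -4.265625
  f(mid) < 0, so root is in [3.750000, 4.000000]

Step 3: midpoint = (3.750000 + 4.000000)/2 = 3.875000
  f(3.875000) = 1.185547
  f(mid) > 0, so root is in [3.750000, 3.875000]

midpoint = 3.875000


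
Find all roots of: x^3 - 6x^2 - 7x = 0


The constant term is 0, so x = 0 is a root. Factor out x:
  x^2 - 6x - 7 = 0
Solve the quadratic x^2 - 6x - 7 = 0: discriminant = (-6)^2 - 4(1)(-7) = 36 + 28 = 64.
sqrt(64) = 8, so x = (6 ± 8)/2: x = 7 or x = -1.
Collecting all roots found:

x = -1, x = 0, x = 7


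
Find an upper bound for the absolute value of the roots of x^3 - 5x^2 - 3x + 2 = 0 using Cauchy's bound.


Cauchy's bound: all roots r satisfy |r| <= 1 + max(|a_i/a_n|) for i = 0,...,n-1
where a_n is the leading coefficient.

Coefficients: [1, -5, -3, 2]
Leading coefficient a_n = 1
Ratios |a_i/a_n|: 5, 3, 2
Maximum ratio: 5
Cauchy's bound: |r| <= 1 + 5 = 6

Upper bound = 6


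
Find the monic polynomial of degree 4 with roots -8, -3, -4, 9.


A monic polynomial with roots -8, -3, -4, 9 is:
p(x) = (x + 8)(x + 3)(x + 4)(x - 9)
After multiplying by (x + 8): x + 8
After multiplying by (x + 3): x^2 + 11x + 24
After multiplying by (x + 4): x^3 + 15x^2 + 68x + 96
After multiplying by (x - 9): x^4 + 6x^3 - 67x^2 - 516x - 864

x^4 + 6x^3 - 67x^2 - 516x - 864


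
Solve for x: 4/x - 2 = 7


Subtract -2 from both sides: 4/x = 9
Multiply both sides by x: 4 = 9 * x
Divide by 9: x = 4/9

x = 4/9


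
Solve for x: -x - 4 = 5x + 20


Starting with: -x - 4 = 5x + 20
Move all x terms to left: (-1 - 5)x = 20 + 4
Simplify: -6x = 24
Divide both sides by -6: x = -4

x = -4


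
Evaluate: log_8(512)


We need the exponent such that 8^? = 512
8^3 = 512
Therefore log_8(512) = 3

3


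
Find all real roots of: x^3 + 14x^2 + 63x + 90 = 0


Let p(x) = x^3 + 14x^2 + 63x + 90. By the rational root theorem (leading coefficient 1), any rational root is an integer divisor of 90: try ±1, ±2, ... in turn.
Test x = 1: value = 168 ≠ 0.
Test x = -1: value = 40 ≠ 0.
Test x = 2: value = 280 ≠ 0.
Test x = -2: value = 12 ≠ 0.
Test x = 3: value = 432 ≠ 0.
Test x = -3: value = 0 ✓, so (x + 3) is a factor.
Synthetic division by (x + 3): bring down 1; 1(-3) + 14 = 11; 11(-3) + 63 = 30; 30(-3) + 90 = 0 → quotient x^2 + 11x + 30, remainder 0.
Solve the quadratic x^2 + 11x + 30 = 0: discriminant = 11^2 - 4(1)(30) = 121 - 120 = 1.
sqrt(1) = 1, so x = (-11 ± 1)/2: x = -5 or x = -6.

x = -6, x = -5, x = -3


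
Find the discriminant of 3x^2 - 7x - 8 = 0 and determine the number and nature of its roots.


For ax^2 + bx + c = 0, discriminant D = b^2 - 4ac
Here a = 3, b = -7, c = -8
D = (-7)^2 - 4(3)(-8) = 49 + 96 = 145

D = 145 > 0 but not a perfect square
The equation has 2 distinct real irrational roots.

Discriminant = 145, 2 distinct real irrational roots


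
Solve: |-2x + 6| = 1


An absolute value equation |expr| = 1 gives two cases:
Case 1: -2x + 6 = 1
  -2x = -5, so x = 5/2
Case 2: -2x + 6 = -1
  -2x = -7, so x = 7/2

x = 5/2, x = 7/2


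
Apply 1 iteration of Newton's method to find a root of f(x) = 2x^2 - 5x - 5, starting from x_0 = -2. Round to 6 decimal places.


Newton's method: x_(n+1) = x_n - f(x_n)/f'(x_n)
f(x) = 2x^2 - 5x - 5
f'(x) = 4x - 5

Iteration 1:
  f(-2.000000) = 13.000000
  f'(-2.000000) = -13.000000
  x_1 = -2.000000 - (13.000000)/(-13.000000) = -1.000000

x_1 = -1.000000


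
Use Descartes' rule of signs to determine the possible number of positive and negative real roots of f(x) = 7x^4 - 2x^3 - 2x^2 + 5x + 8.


Descartes' rule of signs:

For positive roots, count sign changes in f(x) = 7x^4 - 2x^3 - 2x^2 + 5x + 8:
Signs of coefficients: +, -, -, +, +
Number of sign changes: 2
Possible positive real roots: 2, 0

For negative roots, examine f(-x) = 7x^4 + 2x^3 - 2x^2 - 5x + 8:
Signs of coefficients: +, +, -, -, +
Number of sign changes: 2
Possible negative real roots: 2, 0

Positive roots: 2 or 0; Negative roots: 2 or 0


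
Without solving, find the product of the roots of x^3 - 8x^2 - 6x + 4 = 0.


By Vieta's formulas for x^3 + bx^2 + cx + d = 0:
  r1 + r2 + r3 = -b/a = 8
  r1*r2 + r1*r3 + r2*r3 = c/a = -6
  r1*r2*r3 = -d/a = -4


Product = -4


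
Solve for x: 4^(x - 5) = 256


Express both sides with the same base.
256 = 4^4
Since the bases match, equate exponents: x - 5 = 4
So x = 4 - (-5) = 9

x = 9


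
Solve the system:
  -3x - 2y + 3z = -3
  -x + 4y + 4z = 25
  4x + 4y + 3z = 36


Using Cramer's rule. Expand each determinant along the first row.
D  = (-3)*[4*3 - 4*4] - (-2)*[(-1)*3 - 4*4] + 3*[(-1)*4 - 4*4]
  = (-3)*(-4) - (-2)*(-19) + 3*(-20) = -86
Dx = (-3)*[4*3 - 4*4] - (-2)*[25*3 - 4*36] + 3*[25*4 - 4*36]
  = (-3)*(-4) - (-2)*(-69) + 3*(-44) = -258
Dy = (-3)*[25*3 - 4*36] - (-3)*[(-1)*3 - 4*4] + 3*[(-1)*36 - 25*4]
  = (-3)*(-69) - (-3)*(-19) + 3*(-136) = -258
Dz = (-3)*[4*36 - 25*4] - (-2)*[(-1)*36 - 25*4] + (-3)*[(-1)*4 - 4*4]
  = (-3)*(44) - (-2)*(-136) + (-3)*(-20) = -344
x = Dx/D = -258/-86 = 3, y = Dy/D = -258/-86 = 3, z = Dz/D = -344/-86 = 4
Check eq1: (-3)(3) + (-2)(3) + (3)(4) = -3 = -3 ✓
Check eq2: (-1)(3) + (4)(3) + (4)(4) = 25 = 25 ✓
Check eq3: (4)(3) + (4)(3) + (3)(4) = 36 = 36 ✓

x = 3, y = 3, z = 4


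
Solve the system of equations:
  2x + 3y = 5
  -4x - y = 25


Using Cramer's rule:
Determinant D = (2)(-1) - (-4)(3) = -2 + 12 = 10
Dx = (5)(-1) - (25)(3) = -5 - 75 = -80
Dy = (2)(25) - (-4)(5) = 50 + 20 = 70
x = Dx/D = -80/10 = -8
y = Dy/D = 70/10 = 7

x = -8, y = 7


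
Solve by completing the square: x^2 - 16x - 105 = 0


Start: x^2 - 16x - 105 = 0
Move constant: x^2 - 16x = 105
Half of -16 is -8, squared is 64
Add 64 to both sides: x^2 - 16x + 64 = 169
(x - 8)^2 = 169
x - 8 = ±13
x = 8 + 13 = 21 or x = 8 - 13 = -5

x = -5, x = 21


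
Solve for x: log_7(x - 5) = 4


Convert to exponential form: x - 5 = 7^4 = 2401
x = 2401 + 5 = 2406
Check: log_7(2406 - 5) = log_7(2401) = log_7(2401) = 4 ✓

x = 2406


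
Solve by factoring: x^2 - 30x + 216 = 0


We need two numbers that multiply to 216 and add to -30.
Those numbers are -12 and -18 (since (-12) * (-18) = 216 and (-12) + (-18) = -30).
So x^2 - 30x + 216 = (x - 12)(x - 18) = 0
Setting each factor to zero: x = 12 or x = 18

x = 12, x = 18


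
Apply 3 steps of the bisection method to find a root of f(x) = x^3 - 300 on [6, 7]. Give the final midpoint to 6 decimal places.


f(x) = x^3 - 300
f(6) = -84 < 0
f(7) = 43 > 0

Step 1: midpoint = (6.000000 + 7.000000)/2 = 6.500000
  f(6.500000) = -25.375000
  f(mid) < 0, so root is in [6.500000, 7.000000]

Step 2: midpoint = (6.500000 + 7.000000)/2 = 6.750000
  f(6.750000) = 7.546875
  f(mid) > 0, so root is in [6.500000, 6.750000]

Step 3: midpoint = (6.500000 + 6.750000)/2 = 6.625000
  f(6.625000) = -9.224609
  f(mid) < 0, so root is in [6.625000, 6.750000]

midpoint = 6.625000


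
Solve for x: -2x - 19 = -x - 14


Starting with: -2x - 19 = -x - 14
Move all x terms to left: (-2 + 1)x = -14 + 19
Simplify: -x = 5
Divide both sides by -1: x = -5

x = -5


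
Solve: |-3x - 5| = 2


An absolute value equation |expr| = 2 gives two cases:
Case 1: -3x - 5 = 2
  -3x = 7, so x = -7/3
Case 2: -3x - 5 = -2
  -3x = 3, so x = -1

x = -7/3, x = -1


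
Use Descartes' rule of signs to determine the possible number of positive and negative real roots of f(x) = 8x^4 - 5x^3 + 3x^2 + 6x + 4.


Descartes' rule of signs:

For positive roots, count sign changes in f(x) = 8x^4 - 5x^3 + 3x^2 + 6x + 4:
Signs of coefficients: +, -, +, +, +
Number of sign changes: 2
Possible positive real roots: 2, 0

For negative roots, examine f(-x) = 8x^4 + 5x^3 + 3x^2 - 6x + 4:
Signs of coefficients: +, +, +, -, +
Number of sign changes: 2
Possible negative real roots: 2, 0

Positive roots: 2 or 0; Negative roots: 2 or 0


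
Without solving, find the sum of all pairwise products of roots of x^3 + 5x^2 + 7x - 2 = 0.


By Vieta's formulas for x^3 + bx^2 + cx + d = 0:
  r1 + r2 + r3 = -b/a = -5
  r1*r2 + r1*r3 + r2*r3 = c/a = 7
  r1*r2*r3 = -d/a = 2


Sum of pairwise products = 7


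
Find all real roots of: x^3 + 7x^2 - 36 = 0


Let p(x) = x^3 + 7x^2 - 36. By the rational root theorem (leading coefficient 1), any rational root is an integer divisor of 36: try ±1, ±2, ... in turn.
Test x = 1: value = -28 ≠ 0.
Test x = -1: value = -30 ≠ 0.
Test x = 2: value = 0 ✓, so (x - 2) is a factor.
Synthetic division by (x - 2): bring down 1; 1(2) + 7 = 9; 9(2) + 0 = 18; 18(2) - 36 = 0 → quotient x^2 + 9x + 18, remainder 0.
Solve the quadratic x^2 + 9x + 18 = 0: discriminant = 9^2 - 4(1)(18) = 81 - 72 = 9.
sqrt(9) = 3, so x = (-9 ± 3)/2: x = -3 or x = -6.

x = -6, x = -3, x = 2


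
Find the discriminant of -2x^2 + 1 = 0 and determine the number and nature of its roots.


For ax^2 + bx + c = 0, discriminant D = b^2 - 4ac
Here a = -2, b = 0, c = 1
D = (0)^2 - 4(-2)(1) = 0 + 8 = 8

D = 8 > 0 but not a perfect square
The equation has 2 distinct real irrational roots.

Discriminant = 8, 2 distinct real irrational roots


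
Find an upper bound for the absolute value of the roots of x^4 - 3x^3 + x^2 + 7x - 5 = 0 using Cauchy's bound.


Cauchy's bound: all roots r satisfy |r| <= 1 + max(|a_i/a_n|) for i = 0,...,n-1
where a_n is the leading coefficient.

Coefficients: [1, -3, 1, 7, -5]
Leading coefficient a_n = 1
Ratios |a_i/a_n|: 3, 1, 7, 5
Maximum ratio: 7
Cauchy's bound: |r| <= 1 + 7 = 8

Upper bound = 8


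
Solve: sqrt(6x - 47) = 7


Square both sides: 6x - 47 = 7^2 = 49
6x = 49 + 47 = 96
x = 16
Check: sqrt(6*16 - 47) = sqrt(49) = 7 ✓

x = 16


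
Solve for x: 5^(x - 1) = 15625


Express both sides with the same base.
15625 = 5^6
Since the bases match, equate exponents: x - 1 = 6
So x = 6 - (-1) = 7

x = 7


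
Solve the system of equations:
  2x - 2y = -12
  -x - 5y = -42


Using Cramer's rule:
Determinant D = (2)(-5) - (-1)(-2) = -10 - 2 = -12
Dx = (-12)(-5) - (-42)(-2) = 60 - 84 = -24
Dy = (2)(-42) - (-1)(-12) = -84 - 12 = -96
x = Dx/D = -24/-12 = 2
y = Dy/D = -96/-12 = 8

x = 2, y = 8


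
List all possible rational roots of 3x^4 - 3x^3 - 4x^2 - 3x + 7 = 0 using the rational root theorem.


Rational root theorem: possible roots are ±p/q where:
  p divides the constant term (7): p ∈ {1, 7}
  q divides the leading coefficient (3): q ∈ {1, 3}

All possible rational roots: -7, -7/3, -1, -1/3, 1/3, 1, 7/3, 7

-7, -7/3, -1, -1/3, 1/3, 1, 7/3, 7


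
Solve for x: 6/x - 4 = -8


Subtract -4 from both sides: 6/x = -4
Multiply both sides by x: 6 = -4 * x
Divide by -4: x = -3/2

x = -3/2


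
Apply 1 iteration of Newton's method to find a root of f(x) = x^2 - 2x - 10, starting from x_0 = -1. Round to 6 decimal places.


Newton's method: x_(n+1) = x_n - f(x_n)/f'(x_n)
f(x) = x^2 - 2x - 10
f'(x) = 2x - 2

Iteration 1:
  f(-1.000000) = -7.000000
  f'(-1.000000) = -4.000000
  x_1 = -1.000000 - (-7.000000)/(-4.000000) = -2.750000

x_1 = -2.750000


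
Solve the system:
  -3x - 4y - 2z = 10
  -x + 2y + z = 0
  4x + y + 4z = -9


Using Cramer's rule. Expand each determinant along the first row.
D  = (-3)*[2*4 - 1*1] - (-4)*[(-1)*4 - 1*4] + (-2)*[(-1)*1 - 2*4]
  = (-3)*(7) - (-4)*(-8) + (-2)*(-9) = -35
Dx = 10*[2*4 - 1*1] - (-4)*[0*4 - 1*(-9)] + (-2)*[0*1 - 2*(-9)]
  = 10*(7) - (-4)*(9) + (-2)*(18) = 70
Dy = (-3)*[0*4 - 1*(-9)] - 10*[(-1)*4 - 1*4] + (-2)*[(-1)*(-9) - 0*4]
  = (-3)*(9) - 10*(-8) + (-2)*(9) = 35
Dz = (-3)*[2*(-9) - 0*1] - (-4)*[(-1)*(-9) - 0*4] + 10*[(-1)*1 - 2*4]
  = (-3)*(-18) - (-4)*(9) + 10*(-9) = 0
x = Dx/D = 70/-35 = -2, y = Dy/D = 35/-35 = -1, z = Dz/D = 0/-35 = 0
Check eq1: (-3)(-2) + (-4)(-1) + (-2)(0) = 10 = 10 ✓
Check eq2: (-1)(-2) + (2)(-1) + (1)(0) = 0 = 0 ✓
Check eq3: (4)(-2) + (1)(-1) + (4)(0) = -9 = -9 ✓

x = -2, y = -1, z = 0


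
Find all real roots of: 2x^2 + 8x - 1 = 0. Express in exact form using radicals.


Using the quadratic formula: x = (-b ± sqrt(b^2 - 4ac)) / (2a)
Here a = 2, b = 8, c = -1
Discriminant = b^2 - 4ac = 8^2 - 4(2)(-1) = 64 + 8 = 72
Since discriminant = 72 > 0, there are two real roots.
x = (-8 ± 6*sqrt(2)) / 4
Simplifying: x = (-4 ± 3*sqrt(2)) / 2
Numerically: x ≈ 0.1213 or x ≈ -4.1213

x = (-4 + 3*sqrt(2)) / 2 or x = (-4 - 3*sqrt(2)) / 2


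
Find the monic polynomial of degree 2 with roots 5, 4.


A monic polynomial with roots 5, 4 is:
p(x) = (x - 5)(x - 4)
After multiplying by (x - 5): x - 5
After multiplying by (x - 4): x^2 - 9x + 20

x^2 - 9x + 20


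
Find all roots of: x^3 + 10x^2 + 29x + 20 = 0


Let p(x) = x^3 + 10x^2 + 29x + 20. By the rational root theorem (leading coefficient 1), any rational root is an integer divisor of 20: try ±1, ±2, ... in turn.
Test x = 1: value = 60 ≠ 0.
Test x = -1: value = 0 ✓, so (x + 1) is a factor.
Synthetic division by (x + 1): bring down 1; 1(-1) + 10 = 9; 9(-1) + 29 = 20; 20(-1) + 20 = 0 → quotient x^2 + 9x + 20, remainder 0.
Solve the quadratic x^2 + 9x + 20 = 0: discriminant = 9^2 - 4(1)(20) = 81 - 80 = 1.
sqrt(1) = 1, so x = (-9 ± 1)/2: x = -4 or x = -5.
Collecting all roots found:

x = -5, x = -4, x = -1


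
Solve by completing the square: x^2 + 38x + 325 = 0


Start: x^2 + 38x + 325 = 0
Move constant: x^2 + 38x = -325
Half of 38 is 19, squared is 361
Add 361 to both sides: x^2 + 38x + 361 = 36
(x + 19)^2 = 36
x + 19 = ±6
x = -19 + 6 = -13 or x = -19 - 6 = -25

x = -25, x = -13


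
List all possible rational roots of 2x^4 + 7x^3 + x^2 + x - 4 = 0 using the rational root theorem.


Rational root theorem: possible roots are ±p/q where:
  p divides the constant term (-4): p ∈ {1, 2, 4}
  q divides the leading coefficient (2): q ∈ {1, 2}

All possible rational roots: -4, -2, -1, -1/2, 1/2, 1, 2, 4

-4, -2, -1, -1/2, 1/2, 1, 2, 4


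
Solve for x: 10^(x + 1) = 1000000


Express both sides with the same base.
1000000 = 10^6
Since the bases match, equate exponents: x + 1 = 6
So x = 6 - (1) = 5

x = 5


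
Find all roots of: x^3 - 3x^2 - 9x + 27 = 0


Let p(x) = x^3 - 3x^2 - 9x + 27. By the rational root theorem (leading coefficient 1), any rational root is an integer divisor of 27: try ±1, ±2, ... in turn.
Test x = 1: value = 16 ≠ 0.
Test x = -1: value = 32 ≠ 0.
Test x = 3: value = 0 ✓, so (x - 3) is a factor.
Synthetic division by (x - 3): bring down 1; 1(3) - 3 = 0; 0(3) - 9 = -9; (-9)(3) + 27 = 0 → quotient x^2 - 9, remainder 0.
Solve the quadratic x^2 - 9 = 0: discriminant = 0^2 - 4(1)(-9) = 0 + 36 = 36.
sqrt(36) = 6, so x = (0 ± 6)/2: x = 3 or x = -3.
Collecting all roots found:

x = -3, x = 3 (multiplicity 2)


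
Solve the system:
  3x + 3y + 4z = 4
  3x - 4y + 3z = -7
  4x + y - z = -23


Using Cramer's rule. Expand each determinant along the first row.
D  = 3*[(-4)*(-1) - 3*1] - 3*[3*(-1) - 3*4] + 4*[3*1 - (-4)*4]
  = 3*(1) - 3*(-15) + 4*(19) = 124
Dx = 4*[(-4)*(-1) - 3*1] - 3*[(-7)*(-1) - 3*(-23)] + 4*[(-7)*1 - (-4)*(-23)]
  = 4*(1) - 3*(76) + 4*(-99) = -620
Dy = 3*[(-7)*(-1) - 3*(-23)] - 4*[3*(-1) - 3*4] + 4*[3*(-23) - (-7)*4]
  = 3*(76) - 4*(-15) + 4*(-41) = 124
Dz = 3*[(-4)*(-23) - (-7)*1] - 3*[3*(-23) - (-7)*4] + 4*[3*1 - (-4)*4]
  = 3*(99) - 3*(-41) + 4*(19) = 496
x = Dx/D = -620/124 = -5, y = Dy/D = 124/124 = 1, z = Dz/D = 496/124 = 4
Check eq1: (3)(-5) + (3)(1) + (4)(4) = 4 = 4 ✓
Check eq2: (3)(-5) + (-4)(1) + (3)(4) = -7 = -7 ✓
Check eq3: (4)(-5) + (1)(1) + (-1)(4) = -23 = -23 ✓

x = -5, y = 1, z = 4


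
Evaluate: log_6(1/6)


We need the exponent such that 6^? = 1/6
6^(-1) = 1/6^1 = 1/6
Therefore log_6(1/6) = -1

-1


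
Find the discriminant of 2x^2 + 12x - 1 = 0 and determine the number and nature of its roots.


For ax^2 + bx + c = 0, discriminant D = b^2 - 4ac
Here a = 2, b = 12, c = -1
D = (12)^2 - 4(2)(-1) = 144 + 8 = 152

D = 152 > 0 but not a perfect square
The equation has 2 distinct real irrational roots.

Discriminant = 152, 2 distinct real irrational roots


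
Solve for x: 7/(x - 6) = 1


Multiply both sides by (x - 6): 7 = 1(x - 6)
Distribute: 7 = x - 6
x = 7 + 6 = 13
x = 13

x = 13


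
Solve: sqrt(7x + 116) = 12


Square both sides: 7x + 116 = 12^2 = 144
7x = 144 - 116 = 28
x = 4
Check: sqrt(7*4 + 116) = sqrt(144) = 12 ✓

x = 4


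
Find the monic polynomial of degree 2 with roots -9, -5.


A monic polynomial with roots -9, -5 is:
p(x) = (x + 9)(x + 5)
After multiplying by (x + 9): x + 9
After multiplying by (x + 5): x^2 + 14x + 45

x^2 + 14x + 45


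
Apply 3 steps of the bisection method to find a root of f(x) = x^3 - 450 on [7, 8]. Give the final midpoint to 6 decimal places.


f(x) = x^3 - 450
f(7) = -107 < 0
f(8) = 62 > 0

Step 1: midpoint = (7.000000 + 8.000000)/2 = 7.500000
  f(7.500000) = -28.125000
  f(mid) < 0, so root is in [7.500000, 8.000000]

Step 2: midpoint = (7.500000 + 8.000000)/2 = 7.750000
  f(7.750000) = 15.484375
  f(mid) > 0, so root is in [7.500000, 7.750000]

Step 3: midpoint = (7.500000 + 7.750000)/2 = 7.625000
  f(7.625000) = -6.677734
  f(mid) < 0, so root is in [7.625000, 7.750000]

midpoint = 7.625000


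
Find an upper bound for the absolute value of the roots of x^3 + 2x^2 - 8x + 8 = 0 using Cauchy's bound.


Cauchy's bound: all roots r satisfy |r| <= 1 + max(|a_i/a_n|) for i = 0,...,n-1
where a_n is the leading coefficient.

Coefficients: [1, 2, -8, 8]
Leading coefficient a_n = 1
Ratios |a_i/a_n|: 2, 8, 8
Maximum ratio: 8
Cauchy's bound: |r| <= 1 + 8 = 9

Upper bound = 9


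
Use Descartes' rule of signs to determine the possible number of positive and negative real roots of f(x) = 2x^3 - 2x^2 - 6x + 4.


Descartes' rule of signs:

For positive roots, count sign changes in f(x) = 2x^3 - 2x^2 - 6x + 4:
Signs of coefficients: +, -, -, +
Number of sign changes: 2
Possible positive real roots: 2, 0

For negative roots, examine f(-x) = -2x^3 - 2x^2 + 6x + 4:
Signs of coefficients: -, -, +, +
Number of sign changes: 1
Possible negative real roots: 1

Positive roots: 2 or 0; Negative roots: 1


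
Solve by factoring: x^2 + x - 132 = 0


We need two numbers that multiply to -132 and add to 1.
Those numbers are 12 and -11 (since 12 * (-11) = -132 and 12 + (-11) = 1).
So x^2 + x - 132 = (x + 12)(x - 11) = 0
Setting each factor to zero: x = -12 or x = 11

x = -12, x = 11


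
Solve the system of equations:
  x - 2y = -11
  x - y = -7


Using Cramer's rule:
Determinant D = (1)(-1) - (1)(-2) = -1 + 2 = 1
Dx = (-11)(-1) - (-7)(-2) = 11 - 14 = -3
Dy = (1)(-7) - (1)(-11) = -7 + 11 = 4
x = Dx/D = -3/1 = -3
y = Dy/D = 4/1 = 4

x = -3, y = 4


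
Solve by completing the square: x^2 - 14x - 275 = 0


Start: x^2 - 14x - 275 = 0
Move constant: x^2 - 14x = 275
Half of -14 is -7, squared is 49
Add 49 to both sides: x^2 - 14x + 49 = 324
(x - 7)^2 = 324
x - 7 = ±18
x = 7 + 18 = 25 or x = 7 - 18 = -11

x = -11, x = 25


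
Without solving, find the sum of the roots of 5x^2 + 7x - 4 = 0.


By Vieta's formulas for ax^2 + bx + c = 0:
  Sum of roots = -b/a
  Product of roots = c/a

Here a = 5, b = 7, c = -4
Sum = -(7)/5 = -7/5
Product = -4/5 = -4/5

Sum = -7/5


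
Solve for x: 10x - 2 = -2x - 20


Starting with: 10x - 2 = -2x - 20
Move all x terms to left: (10 + 2)x = -20 + 2
Simplify: 12x = -18
Divide both sides by 12: x = -3/2

x = -3/2


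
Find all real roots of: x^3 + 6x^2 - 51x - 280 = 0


Let p(x) = x^3 + 6x^2 - 51x - 280. By the rational root theorem (leading coefficient 1), any rational root is an integer divisor of 280: try ±1, ±2, ... in turn.
Test x = 1: value = -324 ≠ 0.
Test x = -1: value = -224 ≠ 0.
Test x = 2: value = -350 ≠ 0.
Test x = -2: value = -162 ≠ 0.
Test x = 4: value = -324 ≠ 0.
Test x = -4: value = -44 ≠ 0.
Test x = 5: value = -260 ≠ 0.
Test x = -5: value = 0 ✓, so (x + 5) is a factor.
Synthetic division by (x + 5): bring down 1; 1(-5) + 6 = 1; 1(-5) - 51 = -56; (-56)(-5) - 280 = 0 → quotient x^2 + x - 56, remainder 0.
Solve the quadratic x^2 + x - 56 = 0: discriminant = 1^2 - 4(1)(-56) = 1 + 224 = 225.
sqrt(225) = 15, so x = (-1 ± 15)/2: x = 7 or x = -8.

x = -8, x = -5, x = 7
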